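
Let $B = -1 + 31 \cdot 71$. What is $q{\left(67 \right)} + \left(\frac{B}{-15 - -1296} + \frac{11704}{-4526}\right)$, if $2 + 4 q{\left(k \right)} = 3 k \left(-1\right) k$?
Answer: $- \frac{39055395755}{11595612} \approx -3368.1$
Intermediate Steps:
$B = 2200$ ($B = -1 + 2201 = 2200$)
$q{\left(k \right)} = - \frac{1}{2} - \frac{3 k^{2}}{4}$ ($q{\left(k \right)} = - \frac{1}{2} + \frac{3 k \left(-1\right) k}{4} = - \frac{1}{2} + \frac{- 3 k k}{4} = - \frac{1}{2} + \frac{\left(-3\right) k^{2}}{4} = - \frac{1}{2} - \frac{3 k^{2}}{4}$)
$q{\left(67 \right)} + \left(\frac{B}{-15 - -1296} + \frac{11704}{-4526}\right) = \left(- \frac{1}{2} - \frac{3 \cdot 67^{2}}{4}\right) + \left(\frac{2200}{-15 - -1296} + \frac{11704}{-4526}\right) = \left(- \frac{1}{2} - \frac{13467}{4}\right) + \left(\frac{2200}{-15 + 1296} + 11704 \left(- \frac{1}{4526}\right)\right) = \left(- \frac{1}{2} - \frac{13467}{4}\right) - \left(\frac{5852}{2263} - \frac{2200}{1281}\right) = - \frac{13469}{4} + \left(2200 \cdot \frac{1}{1281} - \frac{5852}{2263}\right) = - \frac{13469}{4} + \left(\frac{2200}{1281} - \frac{5852}{2263}\right) = - \frac{13469}{4} - \frac{2517812}{2898903} = - \frac{39055395755}{11595612}$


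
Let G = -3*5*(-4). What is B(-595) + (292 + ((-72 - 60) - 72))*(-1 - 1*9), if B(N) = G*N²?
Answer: 21240620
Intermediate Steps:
G = 60 (G = -15*(-4) = 60)
B(N) = 60*N²
B(-595) + (292 + ((-72 - 60) - 72))*(-1 - 1*9) = 60*(-595)² + (292 + ((-72 - 60) - 72))*(-1 - 1*9) = 60*354025 + (292 + (-132 - 72))*(-1 - 9) = 21241500 + (292 - 204)*(-10) = 21241500 + 88*(-10) = 21241500 - 880 = 21240620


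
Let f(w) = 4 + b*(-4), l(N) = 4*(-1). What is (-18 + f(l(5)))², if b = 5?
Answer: 1156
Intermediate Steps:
l(N) = -4
f(w) = -16 (f(w) = 4 + 5*(-4) = 4 - 20 = -16)
(-18 + f(l(5)))² = (-18 - 16)² = (-34)² = 1156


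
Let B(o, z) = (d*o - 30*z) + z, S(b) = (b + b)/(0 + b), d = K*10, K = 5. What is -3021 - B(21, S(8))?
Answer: -4013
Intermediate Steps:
d = 50 (d = 5*10 = 50)
S(b) = 2 (S(b) = (2*b)/b = 2)
B(o, z) = -29*z + 50*o (B(o, z) = (50*o - 30*z) + z = (-30*z + 50*o) + z = -29*z + 50*o)
-3021 - B(21, S(8)) = -3021 - (-29*2 + 50*21) = -3021 - (-58 + 1050) = -3021 - 1*992 = -3021 - 992 = -4013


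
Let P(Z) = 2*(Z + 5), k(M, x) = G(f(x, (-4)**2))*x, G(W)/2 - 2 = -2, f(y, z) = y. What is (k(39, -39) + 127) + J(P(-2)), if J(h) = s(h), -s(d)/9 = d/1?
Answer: 73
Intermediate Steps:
G(W) = 0 (G(W) = 4 + 2*(-2) = 4 - 4 = 0)
s(d) = -9*d (s(d) = -9*d/1 = -9*d)
k(M, x) = 0 (k(M, x) = 0*x = 0)
P(Z) = 10 + 2*Z (P(Z) = 2*(5 + Z) = 10 + 2*Z)
J(h) = -9*h
(k(39, -39) + 127) + J(P(-2)) = (0 + 127) - 9*(10 + 2*(-2)) = 127 - 9*(10 - 4) = 127 - 9*6 = 127 - 54 = 73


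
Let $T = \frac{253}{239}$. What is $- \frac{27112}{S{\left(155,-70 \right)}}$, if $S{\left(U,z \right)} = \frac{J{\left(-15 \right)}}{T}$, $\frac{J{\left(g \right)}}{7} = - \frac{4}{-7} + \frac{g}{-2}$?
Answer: $- \frac{13718672}{27007} \approx -507.97$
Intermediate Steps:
$T = \frac{253}{239}$ ($T = 253 \cdot \frac{1}{239} = \frac{253}{239} \approx 1.0586$)
$J{\left(g \right)} = 4 - \frac{7 g}{2}$ ($J{\left(g \right)} = 7 \left(- \frac{4}{-7} + \frac{g}{-2}\right) = 7 \left(\left(-4\right) \left(- \frac{1}{7}\right) + g \left(- \frac{1}{2}\right)\right) = 7 \left(\frac{4}{7} - \frac{g}{2}\right) = 4 - \frac{7 g}{2}$)
$S{\left(U,z \right)} = \frac{27007}{506}$ ($S{\left(U,z \right)} = \frac{4 - - \frac{105}{2}}{\frac{253}{239}} = \left(4 + \frac{105}{2}\right) \frac{239}{253} = \frac{113}{2} \cdot \frac{239}{253} = \frac{27007}{506}$)
$- \frac{27112}{S{\left(155,-70 \right)}} = - \frac{27112}{\frac{27007}{506}} = \left(-27112\right) \frac{506}{27007} = - \frac{13718672}{27007}$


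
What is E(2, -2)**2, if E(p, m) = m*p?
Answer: 16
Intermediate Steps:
E(2, -2)**2 = (-2*2)**2 = (-4)**2 = 16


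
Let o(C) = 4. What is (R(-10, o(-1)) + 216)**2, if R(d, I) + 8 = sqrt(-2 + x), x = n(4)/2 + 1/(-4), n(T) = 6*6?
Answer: 173119/4 + 624*sqrt(7) ≈ 44931.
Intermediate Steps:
n(T) = 36
x = 71/4 (x = 36/2 + 1/(-4) = 36*(1/2) + 1*(-1/4) = 18 - 1/4 = 71/4 ≈ 17.750)
R(d, I) = -8 + 3*sqrt(7)/2 (R(d, I) = -8 + sqrt(-2 + 71/4) = -8 + sqrt(63/4) = -8 + 3*sqrt(7)/2)
(R(-10, o(-1)) + 216)**2 = ((-8 + 3*sqrt(7)/2) + 216)**2 = (208 + 3*sqrt(7)/2)**2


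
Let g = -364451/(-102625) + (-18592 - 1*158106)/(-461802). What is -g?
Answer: -93218916476/23696215125 ≈ -3.9339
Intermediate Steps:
g = 93218916476/23696215125 (g = -364451*(-1/102625) + (-18592 - 158106)*(-1/461802) = 364451/102625 - 176698*(-1/461802) = 364451/102625 + 88349/230901 = 93218916476/23696215125 ≈ 3.9339)
-g = -1*93218916476/23696215125 = -93218916476/23696215125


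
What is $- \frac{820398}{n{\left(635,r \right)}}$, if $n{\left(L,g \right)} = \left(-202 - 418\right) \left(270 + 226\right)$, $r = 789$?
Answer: $\frac{410199}{153760} \approx 2.6678$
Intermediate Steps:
$n{\left(L,g \right)} = -307520$ ($n{\left(L,g \right)} = \left(-620\right) 496 = -307520$)
$- \frac{820398}{n{\left(635,r \right)}} = - \frac{820398}{-307520} = \left(-820398\right) \left(- \frac{1}{307520}\right) = \frac{410199}{153760}$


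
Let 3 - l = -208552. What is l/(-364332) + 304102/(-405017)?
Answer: -195262410299/147560653644 ≈ -1.3233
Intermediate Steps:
l = 208555 (l = 3 - 1*(-208552) = 3 + 208552 = 208555)
l/(-364332) + 304102/(-405017) = 208555/(-364332) + 304102/(-405017) = 208555*(-1/364332) + 304102*(-1/405017) = -208555/364332 - 304102/405017 = -195262410299/147560653644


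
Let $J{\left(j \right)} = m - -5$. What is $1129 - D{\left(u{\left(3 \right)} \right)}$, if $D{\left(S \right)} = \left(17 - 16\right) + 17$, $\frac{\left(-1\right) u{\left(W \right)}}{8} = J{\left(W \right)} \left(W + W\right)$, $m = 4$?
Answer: $1111$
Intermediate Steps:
$J{\left(j \right)} = 9$ ($J{\left(j \right)} = 4 - -5 = 4 + 5 = 9$)
$u{\left(W \right)} = - 144 W$ ($u{\left(W \right)} = - 8 \cdot 9 \left(W + W\right) = - 8 \cdot 9 \cdot 2 W = - 8 \cdot 18 W = - 144 W$)
$D{\left(S \right)} = 18$ ($D{\left(S \right)} = 1 + 17 = 18$)
$1129 - D{\left(u{\left(3 \right)} \right)} = 1129 - 18 = 1111$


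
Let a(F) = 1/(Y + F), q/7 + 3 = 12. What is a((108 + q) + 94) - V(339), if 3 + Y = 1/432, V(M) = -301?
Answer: 34069117/113185 ≈ 301.00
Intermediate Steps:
q = 63 (q = -21 + 7*12 = -21 + 84 = 63)
Y = -1295/432 (Y = -3 + 1/432 = -1295/432 ≈ -2.9977)
a(F) = 1/(-1295/432 + F)
a((108 + q) + 94) - V(339) = 432/(-1295 + 432*((108 + 63) + 94)) - 1*(-301) = 432/(-1295 + 432*(171 + 94)) + 301 = 432/(-1295 + 432*265) + 301 = 432/(-1295 + 114480) + 301 = 432/113185 + 301 = 34069117/113185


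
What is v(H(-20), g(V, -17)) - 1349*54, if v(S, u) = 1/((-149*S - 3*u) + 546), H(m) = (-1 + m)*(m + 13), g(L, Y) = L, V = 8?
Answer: -1557520327/21381 ≈ -72846.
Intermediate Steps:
H(m) = (-1 + m)*(13 + m)
v(S, u) = 1/(546 - 149*S - 3*u)
v(H(-20), g(V, -17)) - 1349*54 = -1/(-546 + 3*8 + 149*(-13 + (-20)**2 + 12*(-20))) - 1349*54 = -1/(-546 + 24 + 149*(-13 + 400 - 240)) - 72846 = -1/(-546 + 24 + 149*147) - 72846 = -1/(-546 + 24 + 21903) - 72846 = -1/21381 - 72846 = -1557520327/21381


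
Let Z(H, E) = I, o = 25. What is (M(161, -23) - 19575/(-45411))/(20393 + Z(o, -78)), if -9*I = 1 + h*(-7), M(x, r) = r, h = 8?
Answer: -1537317/1389516052 ≈ -0.0011064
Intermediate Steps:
I = 55/9 (I = -(1 + 8*(-7))/9 = -(1 - 56)/9 = -⅑*(-55) = 55/9 ≈ 6.1111)
Z(H, E) = 55/9
(M(161, -23) - 19575/(-45411))/(20393 + Z(o, -78)) = (-23 - 19575/(-45411))/(20393 + 55/9) = (-23 - 19575*(-1/45411))/(183592/9) = (-23 + 6525/15137)*(9/183592) = -341626/15137*9/183592 = -1537317/1389516052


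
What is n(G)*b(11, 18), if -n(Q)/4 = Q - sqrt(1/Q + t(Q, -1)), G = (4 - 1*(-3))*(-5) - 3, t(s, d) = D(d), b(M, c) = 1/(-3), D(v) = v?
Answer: -152/3 - 2*I*sqrt(1482)/57 ≈ -50.667 - 1.3508*I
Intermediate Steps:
b(M, c) = -1/3
t(s, d) = d
G = -38 (G = (4 + 3)*(-5) - 3 = 7*(-5) - 3 = -35 - 3 = -38)
n(Q) = -4*Q + 4*sqrt(-1 + 1/Q) (n(Q) = -4*(Q - sqrt(1/Q - 1)) = -4*(Q - sqrt(-1 + 1/Q)) = -4*Q + 4*sqrt(-1 + 1/Q))
n(G)*b(11, 18) = (-4*(-38) + 4*sqrt(-1*(-1 - 38)/(-38)))*(-1/3) = (152 + 4*sqrt(-1*(-1/38)*(-39)))*(-1/3) = (152 + 4*sqrt(-39/38))*(-1/3) = (152 + 4*(I*sqrt(1482)/38))*(-1/3) = (152 + 2*I*sqrt(1482)/19)*(-1/3) = -152/3 - 2*I*sqrt(1482)/57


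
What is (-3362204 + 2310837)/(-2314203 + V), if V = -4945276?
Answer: 1051367/7259479 ≈ 0.14483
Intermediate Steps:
(-3362204 + 2310837)/(-2314203 + V) = (-3362204 + 2310837)/(-2314203 - 4945276) = -1051367/(-7259479) = -1051367*(-1/7259479) = 1051367/7259479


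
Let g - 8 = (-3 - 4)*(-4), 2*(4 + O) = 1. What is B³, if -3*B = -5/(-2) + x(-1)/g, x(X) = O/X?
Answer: -6539203/10077696 ≈ -0.64888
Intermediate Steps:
O = -7/2 (O = -4 + (½)*1 = -4 + ½ = -7/2 ≈ -3.5000)
g = 36 (g = 8 + (-3 - 4)*(-4) = 8 - 7*(-4) = 8 + 28 = 36)
x(X) = -7/(2*X)
B = -187/216 (B = -(-5/(-2) - 7/2/(-1)/36)/3 = -(-5*(-½) - 7/2*(-1)*(1/36))/3 = -(5/2 + (7/2)*(1/36))/3 = -(5/2 + 7/72)/3 = -⅓*187/72 = -187/216 ≈ -0.86574)
B³ = (-187/216)³ = -6539203/10077696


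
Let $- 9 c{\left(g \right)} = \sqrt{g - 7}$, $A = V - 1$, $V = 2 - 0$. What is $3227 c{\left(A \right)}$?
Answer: $- \frac{3227 i \sqrt{6}}{9} \approx - 878.28 i$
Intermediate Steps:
$V = 2$ ($V = 2 + 0 = 2$)
$A = 1$ ($A = 2 - 1 = 1$)
$c{\left(g \right)} = - \frac{\sqrt{-7 + g}}{9}$ ($c{\left(g \right)} = - \frac{\sqrt{g - 7}}{9} = - \frac{\sqrt{-7 + g}}{9}$)
$3227 c{\left(A \right)} = 3227 \left(- \frac{\sqrt{-7 + 1}}{9}\right) = 3227 \left(- \frac{\sqrt{-6}}{9}\right) = 3227 \left(- \frac{i \sqrt{6}}{9}\right) = - \frac{3227 i \sqrt{6}}{9}$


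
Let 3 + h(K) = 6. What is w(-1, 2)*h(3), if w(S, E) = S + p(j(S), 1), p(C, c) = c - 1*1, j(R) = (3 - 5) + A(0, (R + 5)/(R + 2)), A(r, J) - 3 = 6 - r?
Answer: -3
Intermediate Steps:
h(K) = 3 (h(K) = -3 + 6 = 3)
A(r, J) = 9 - r (A(r, J) = 3 + (6 - r) = 9 - r)
j(R) = 7 (j(R) = (3 - 5) + (9 - 1*0) = -2 + (9 + 0) = -2 + 9 = 7)
p(C, c) = -1 + c (p(C, c) = c - 1 = -1 + c)
w(S, E) = S (w(S, E) = S + (-1 + 1) = S + 0 = S)
w(-1, 2)*h(3) = -1*3 = -3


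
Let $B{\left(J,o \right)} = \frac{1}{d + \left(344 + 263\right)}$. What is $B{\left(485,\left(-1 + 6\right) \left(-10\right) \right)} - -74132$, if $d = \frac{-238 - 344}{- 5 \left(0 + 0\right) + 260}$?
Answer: $\frac{5828183838}{78619} \approx 74132.0$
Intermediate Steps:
$d = - \frac{291}{130}$ ($d = - \frac{582}{\left(-5\right) 0 + 260} = - \frac{582}{0 + 260} = - \frac{582}{260} = \left(-582\right) \frac{1}{260} = - \frac{291}{130} \approx -2.2385$)
$B{\left(J,o \right)} = \frac{130}{78619}$ ($B{\left(J,o \right)} = \frac{1}{- \frac{291}{130} + \left(344 + 263\right)} = \frac{1}{- \frac{291}{130} + 607} = \frac{1}{\frac{78619}{130}} = \frac{130}{78619}$)
$B{\left(485,\left(-1 + 6\right) \left(-10\right) \right)} - -74132 = \frac{130}{78619} - -74132 = \frac{130}{78619} + 74132 = \frac{5828183838}{78619}$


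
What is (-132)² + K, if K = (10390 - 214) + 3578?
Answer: 31178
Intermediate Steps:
K = 13754 (K = 10176 + 3578 = 13754)
(-132)² + K = (-132)² + 13754 = 17424 + 13754 = 31178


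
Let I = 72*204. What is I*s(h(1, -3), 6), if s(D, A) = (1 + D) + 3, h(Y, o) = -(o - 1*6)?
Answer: 190944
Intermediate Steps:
I = 14688
h(Y, o) = 6 - o (h(Y, o) = -(o - 6) = -(-6 + o) = 6 - o)
s(D, A) = 4 + D
I*s(h(1, -3), 6) = 14688*(4 + (6 - 1*(-3))) = 14688*(4 + (6 + 3)) = 14688*(4 + 9) = 14688*13 = 190944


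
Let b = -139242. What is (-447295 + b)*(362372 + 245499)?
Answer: -356538832727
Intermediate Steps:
(-447295 + b)*(362372 + 245499) = (-447295 - 139242)*(362372 + 245499) = -586537*607871 = -356538832727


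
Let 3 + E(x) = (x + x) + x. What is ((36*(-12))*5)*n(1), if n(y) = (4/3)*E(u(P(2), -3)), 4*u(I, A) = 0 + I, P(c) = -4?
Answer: 17280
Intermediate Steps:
u(I, A) = I/4 (u(I, A) = (0 + I)/4 = I/4)
E(x) = -3 + 3*x (E(x) = -3 + ((x + x) + x) = -3 + (2*x + x) = -3 + 3*x)
n(y) = -8 (n(y) = (4/3)*(-3 + 3*((¼)*(-4))) = (4*(⅓))*(-3 + 3*(-1)) = 4*(-3 - 3)/3 = (4/3)*(-6) = -8)
((36*(-12))*5)*n(1) = ((36*(-12))*5)*(-8) = -432*5*(-8) = -2160*(-8) = 17280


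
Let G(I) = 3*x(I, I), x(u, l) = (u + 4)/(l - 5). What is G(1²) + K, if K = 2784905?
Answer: 11139605/4 ≈ 2.7849e+6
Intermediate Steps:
x(u, l) = (4 + u)/(-5 + l)
G(I) = 3*(4 + I)/(-5 + I) (G(I) = 3*((4 + I)/(-5 + I)) = 3*(4 + I)/(-5 + I))
G(1²) + K = 3*(4 + 1²)/(-5 + 1²) + 2784905 = 3*(4 + 1)/(-5 + 1) + 2784905 = 3*5/(-4) + 2784905 = 3*(-¼)*5 + 2784905 = -15/4 + 2784905 = 11139605/4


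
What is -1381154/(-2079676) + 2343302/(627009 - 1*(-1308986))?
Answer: 3773608084191/2013121168810 ≈ 1.8745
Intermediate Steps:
-1381154/(-2079676) + 2343302/(627009 - 1*(-1308986)) = -1381154*(-1/2079676) + 2343302/(627009 + 1308986) = 690577/1039838 + 2343302/1935995 = 3773608084191/2013121168810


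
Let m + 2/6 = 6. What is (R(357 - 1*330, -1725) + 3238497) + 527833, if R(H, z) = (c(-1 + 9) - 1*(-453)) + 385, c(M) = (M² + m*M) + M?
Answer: 11301856/3 ≈ 3.7673e+6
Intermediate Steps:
m = 17/3 (m = -⅓ + 6 = 17/3 ≈ 5.6667)
c(M) = M² + 20*M/3 (c(M) = (M² + 17*M/3) + M = M² + 20*M/3)
R(H, z) = 2866/3 (R(H, z) = ((-1 + 9)*(20 + 3*(-1 + 9))/3 - 1*(-453)) + 385 = ((⅓)*8*(20 + 3*8) + 453) + 385 = ((⅓)*8*(20 + 24) + 453) + 385 = ((⅓)*8*44 + 453) + 385 = (352/3 + 453) + 385 = 1711/3 + 385 = 2866/3)
(R(357 - 1*330, -1725) + 3238497) + 527833 = (2866/3 + 3238497) + 527833 = 9718357/3 + 527833 = 11301856/3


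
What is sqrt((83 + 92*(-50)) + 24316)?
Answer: sqrt(19799) ≈ 140.71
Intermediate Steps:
sqrt((83 + 92*(-50)) + 24316) = sqrt((83 - 4600) + 24316) = sqrt(-4517 + 24316) = sqrt(19799)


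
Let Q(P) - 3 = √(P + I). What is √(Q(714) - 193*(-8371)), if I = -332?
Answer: √(1615606 + √382) ≈ 1271.1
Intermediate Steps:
Q(P) = 3 + √(-332 + P) (Q(P) = 3 + √(P - 332) = 3 + √(-332 + P))
√(Q(714) - 193*(-8371)) = √((3 + √(-332 + 714)) - 193*(-8371)) = √((3 + √382) + 1615603) = √(1615606 + √382)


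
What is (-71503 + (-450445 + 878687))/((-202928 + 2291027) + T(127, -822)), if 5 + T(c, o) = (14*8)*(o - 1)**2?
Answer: 356739/77948942 ≈ 0.0045766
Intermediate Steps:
T(c, o) = -5 + 112*(-1 + o)**2 (T(c, o) = -5 + (14*8)*(o - 1)**2 = -5 + 112*(-1 + o)**2)
(-71503 + (-450445 + 878687))/((-202928 + 2291027) + T(127, -822)) = (-71503 + (-450445 + 878687))/((-202928 + 2291027) + (-5 + 112*(-1 - 822)**2)) = (-71503 + 428242)/(2088099 + (-5 + 112*(-823)**2)) = 356739/(2088099 + (-5 + 112*677329)) = 356739/(2088099 + (-5 + 75860848)) = 356739/(2088099 + 75860843) = 356739/77948942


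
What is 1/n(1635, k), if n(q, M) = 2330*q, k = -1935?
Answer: 1/3809550 ≈ 2.6250e-7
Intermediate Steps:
1/n(1635, k) = 1/(2330*1635) = 1/3809550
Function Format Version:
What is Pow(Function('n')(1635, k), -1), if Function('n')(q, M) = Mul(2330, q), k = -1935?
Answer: Rational(1, 3809550) ≈ 2.6250e-7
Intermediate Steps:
Pow(Function('n')(1635, k), -1) = Pow(Mul(2330, 1635), -1) = Pow(3809550, -1) = Rational(1, 3809550)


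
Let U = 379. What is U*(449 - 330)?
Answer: 45101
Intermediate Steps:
U*(449 - 330) = 379*(449 - 330) = 379*119 = 45101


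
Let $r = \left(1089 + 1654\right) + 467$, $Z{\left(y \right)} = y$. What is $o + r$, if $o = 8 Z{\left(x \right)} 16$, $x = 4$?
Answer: $3722$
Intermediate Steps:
$r = 3210$ ($r = 2743 + 467 = 3210$)
$o = 512$ ($o = 8 \cdot 4 \cdot 16 = 32 \cdot 16 = 512$)
$o + r = 512 + 3210 = 3722$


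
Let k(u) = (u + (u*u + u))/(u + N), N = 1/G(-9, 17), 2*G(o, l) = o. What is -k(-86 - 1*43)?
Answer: 147447/1163 ≈ 126.78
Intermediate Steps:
G(o, l) = o/2
N = -2/9 (N = 1/((½)*(-9)) = 1/(-9/2) = -2/9 ≈ -0.22222)
k(u) = (u² + 2*u)/(-2/9 + u) (k(u) = (u + (u*u + u))/(u - 2/9) = (u + (u² + u))/(-2/9 + u) = (u + (u + u²))/(-2/9 + u) = (u² + 2*u)/(-2/9 + u))
-k(-86 - 1*43) = -9*(-86 - 1*43)*(2 + (-86 - 1*43))/(-2 + 9*(-86 - 1*43)) = -9*(-86 - 43)*(2 + (-86 - 43))/(-2 + 9*(-86 - 43)) = -9*(-129)*(2 - 129)/(-2 + 9*(-129)) = -9*(-129)*(-127)/(-2 - 1161) = -9*(-129)*(-127)/(-1163) = -9*(-129)*(-1)*(-127)/1163 = -1*(-147447/1163) = 147447/1163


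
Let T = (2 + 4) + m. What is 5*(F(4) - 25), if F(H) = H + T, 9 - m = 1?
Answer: -35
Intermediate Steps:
m = 8 (m = 9 - 1*1 = 9 - 1 = 8)
T = 14 (T = (2 + 4) + 8 = 6 + 8 = 14)
F(H) = 14 + H (F(H) = H + 14 = 14 + H)
5*(F(4) - 25) = 5*((14 + 4) - 25) = 5*(18 - 25) = 5*(-7) = -35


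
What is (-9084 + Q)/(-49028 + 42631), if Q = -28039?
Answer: 37123/6397 ≈ 5.8032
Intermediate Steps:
(-9084 + Q)/(-49028 + 42631) = (-9084 - 28039)/(-49028 + 42631) = -37123/(-6397) = -37123*(-1/6397) = 37123/6397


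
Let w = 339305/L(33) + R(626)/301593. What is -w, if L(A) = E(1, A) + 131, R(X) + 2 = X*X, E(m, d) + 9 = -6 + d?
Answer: -102390402091/44937357 ≈ -2278.5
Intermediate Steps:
E(m, d) = -15 + d (E(m, d) = -9 + (-6 + d) = -15 + d)
R(X) = -2 + X² (R(X) = -2 + X*X = -2 + X²)
L(A) = 116 + A (L(A) = (-15 + A) + 131 = 116 + A)
w = 102390402091/44937357 (w = 339305/(116 + 33) + (-2 + 626²)/301593 = 339305/149 + (-2 + 391876)*(1/301593) = 339305*(1/149) + 391874*(1/301593) = 339305/149 + 391874/301593 = 102390402091/44937357 ≈ 2278.5)
-w = -1*102390402091/44937357 = -102390402091/44937357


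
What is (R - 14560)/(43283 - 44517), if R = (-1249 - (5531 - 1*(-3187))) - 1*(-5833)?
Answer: 9347/617 ≈ 15.149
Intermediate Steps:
R = -4134 (R = (-1249 - (5531 + 3187)) + 5833 = (-1249 - 1*8718) + 5833 = (-1249 - 8718) + 5833 = -9967 + 5833 = -4134)
(R - 14560)/(43283 - 44517) = (-4134 - 14560)/(43283 - 44517) = -18694/(-1234) = -18694*(-1/1234) = 9347/617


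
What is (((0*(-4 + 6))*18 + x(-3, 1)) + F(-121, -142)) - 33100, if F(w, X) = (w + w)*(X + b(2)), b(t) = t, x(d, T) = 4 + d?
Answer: 781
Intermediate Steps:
F(w, X) = 2*w*(2 + X) (F(w, X) = (w + w)*(X + 2) = (2*w)*(2 + X) = 2*w*(2 + X))
(((0*(-4 + 6))*18 + x(-3, 1)) + F(-121, -142)) - 33100 = (((0*(-4 + 6))*18 + (4 - 3)) + 2*(-121)*(2 - 142)) - 33100 = (((0*2)*18 + 1) + 2*(-121)*(-140)) - 33100 = ((0*18 + 1) + 33880) - 33100 = ((0 + 1) + 33880) - 33100 = (1 + 33880) - 33100 = 33881 - 33100 = 781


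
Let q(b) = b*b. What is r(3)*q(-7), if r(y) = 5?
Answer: 245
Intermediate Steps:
q(b) = b²
r(3)*q(-7) = 5*(-7)² = 5*49 = 245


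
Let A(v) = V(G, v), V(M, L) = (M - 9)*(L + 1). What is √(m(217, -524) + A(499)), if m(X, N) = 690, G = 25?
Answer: √8690 ≈ 93.220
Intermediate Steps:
V(M, L) = (1 + L)*(-9 + M) (V(M, L) = (-9 + M)*(1 + L) = (1 + L)*(-9 + M))
A(v) = 16 + 16*v (A(v) = -9 + 25 - 9*v + v*25 = -9 + 25 - 9*v + 25*v = 16 + 16*v)
√(m(217, -524) + A(499)) = √(690 + (16 + 16*499)) = √(690 + (16 + 7984)) = √(690 + 8000) = √8690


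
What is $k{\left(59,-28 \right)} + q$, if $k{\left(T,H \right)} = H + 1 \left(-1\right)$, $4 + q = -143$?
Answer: $-176$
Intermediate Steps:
$q = -147$ ($q = -4 - 143 = -147$)
$k{\left(T,H \right)} = -1 + H$ ($k{\left(T,H \right)} = H - 1 = -1 + H$)
$k{\left(59,-28 \right)} + q = \left(-1 - 28\right) - 147 = -29 - 147 = -176$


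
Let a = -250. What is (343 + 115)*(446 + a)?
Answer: 89768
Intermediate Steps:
(343 + 115)*(446 + a) = (343 + 115)*(446 - 250) = 458*196 = 89768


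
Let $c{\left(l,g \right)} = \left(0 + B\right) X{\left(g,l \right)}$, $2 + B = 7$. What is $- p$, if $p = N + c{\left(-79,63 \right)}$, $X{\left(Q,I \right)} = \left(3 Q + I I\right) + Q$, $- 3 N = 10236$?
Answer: $-29053$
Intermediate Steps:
$N = -3412$ ($N = \left(- \frac{1}{3}\right) 10236 = -3412$)
$B = 5$ ($B = -2 + 7 = 5$)
$X{\left(Q,I \right)} = I^{2} + 4 Q$ ($X{\left(Q,I \right)} = \left(3 Q + I^{2}\right) + Q = \left(I^{2} + 3 Q\right) + Q = I^{2} + 4 Q$)
$c{\left(l,g \right)} = 5 l^{2} + 20 g$ ($c{\left(l,g \right)} = \left(0 + 5\right) \left(l^{2} + 4 g\right) = 5 \left(l^{2} + 4 g\right) = 5 l^{2} + 20 g$)
$p = 29053$ ($p = -3412 + \left(5 \left(-79\right)^{2} + 20 \cdot 63\right) = -3412 + \left(5 \cdot 6241 + 1260\right) = -3412 + \left(31205 + 1260\right) = -3412 + 32465 = 29053$)
$- p = \left(-1\right) 29053 = -29053$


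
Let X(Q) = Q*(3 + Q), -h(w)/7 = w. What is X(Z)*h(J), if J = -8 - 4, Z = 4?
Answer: 2352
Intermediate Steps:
J = -12
h(w) = -7*w
X(Z)*h(J) = (4*(3 + 4))*(-7*(-12)) = (4*7)*84 = 28*84 = 2352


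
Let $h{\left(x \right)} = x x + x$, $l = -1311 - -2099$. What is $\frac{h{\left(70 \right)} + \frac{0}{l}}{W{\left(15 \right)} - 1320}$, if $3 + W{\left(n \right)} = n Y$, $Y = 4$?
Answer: $- \frac{4970}{1263} \approx -3.9351$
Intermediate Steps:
$l = 788$ ($l = -1311 + 2099 = 788$)
$W{\left(n \right)} = -3 + 4 n$ ($W{\left(n \right)} = -3 + n 4 = -3 + 4 n$)
$h{\left(x \right)} = x + x^{2}$ ($h{\left(x \right)} = x^{2} + x = x + x^{2}$)
$\frac{h{\left(70 \right)} + \frac{0}{l}}{W{\left(15 \right)} - 1320} = \frac{70 \left(1 + 70\right) + \frac{0}{788}}{\left(-3 + 4 \cdot 15\right) - 1320} = \frac{70 \cdot 71 + 0 \cdot \frac{1}{788}}{\left(-3 + 60\right) - 1320} = \frac{4970 + 0}{57 - 1320} = \frac{4970}{-1263} = 4970 \left(- \frac{1}{1263}\right) = - \frac{4970}{1263}$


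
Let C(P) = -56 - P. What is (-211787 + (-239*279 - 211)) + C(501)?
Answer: -279236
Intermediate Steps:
(-211787 + (-239*279 - 211)) + C(501) = (-211787 + (-239*279 - 211)) + (-56 - 1*501) = (-211787 + (-66681 - 211)) + (-56 - 501) = (-211787 - 66892) - 557 = -278679 - 557 = -279236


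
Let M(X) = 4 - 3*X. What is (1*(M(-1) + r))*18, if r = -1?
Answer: 108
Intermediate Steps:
(1*(M(-1) + r))*18 = (1*((4 - 3*(-1)) - 1))*18 = (1*((4 + 3) - 1))*18 = (1*(7 - 1))*18 = (1*6)*18 = 6*18 = 108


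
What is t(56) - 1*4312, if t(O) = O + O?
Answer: -4200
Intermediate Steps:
t(O) = 2*O
t(56) - 1*4312 = 2*56 - 1*4312 = 112 - 4312 = -4200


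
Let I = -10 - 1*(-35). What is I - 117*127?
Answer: -14834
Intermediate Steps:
I = 25 (I = -10 + 35 = 25)
I - 117*127 = 25 - 117*127 = 25 - 14859 = -14834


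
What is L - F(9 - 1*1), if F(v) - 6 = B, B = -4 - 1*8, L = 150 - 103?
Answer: 53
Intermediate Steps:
L = 47
B = -12 (B = -4 - 8 = -12)
F(v) = -6 (F(v) = 6 - 12 = -6)
L - F(9 - 1*1) = 47 - 1*(-6) = 47 + 6 = 53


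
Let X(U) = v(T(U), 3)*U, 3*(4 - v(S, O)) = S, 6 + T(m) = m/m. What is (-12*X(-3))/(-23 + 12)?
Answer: -204/11 ≈ -18.545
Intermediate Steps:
T(m) = -5 (T(m) = -6 + m/m = -6 + 1 = -5)
v(S, O) = 4 - S/3
X(U) = 17*U/3 (X(U) = (4 - ⅓*(-5))*U = (4 + 5/3)*U = 17*U/3)
(-12*X(-3))/(-23 + 12) = (-68*(-3))/(-23 + 12) = -12*(-17)/(-11) = 204*(-1/11) = -204/11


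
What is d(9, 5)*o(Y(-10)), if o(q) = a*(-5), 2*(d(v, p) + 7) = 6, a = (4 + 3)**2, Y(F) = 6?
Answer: 980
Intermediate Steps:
a = 49 (a = 7**2 = 49)
d(v, p) = -4 (d(v, p) = -7 + (1/2)*6 = -7 + 3 = -4)
o(q) = -245 (o(q) = 49*(-5) = -245)
d(9, 5)*o(Y(-10)) = -4*(-245) = 980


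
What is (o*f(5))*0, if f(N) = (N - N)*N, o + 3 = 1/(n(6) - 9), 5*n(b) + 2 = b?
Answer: 0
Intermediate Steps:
n(b) = -⅖ + b/5
o = -128/41 (o = -3 + 1/((-⅖ + (⅕)*6) - 9) = -3 + 1/((-⅖ + 6/5) - 9) = -3 + 1/(⅘ - 9) = -3 + 1/(-41/5) = -3 - 5/41 = -128/41 ≈ -3.1220)
f(N) = 0 (f(N) = 0*N = 0)
(o*f(5))*0 = -128/41*0*0 = 0*0 = 0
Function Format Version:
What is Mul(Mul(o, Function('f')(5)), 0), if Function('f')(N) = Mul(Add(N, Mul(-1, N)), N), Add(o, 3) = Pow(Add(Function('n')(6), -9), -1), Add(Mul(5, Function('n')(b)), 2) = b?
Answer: 0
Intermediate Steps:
Function('n')(b) = Add(Rational(-2, 5), Mul(Rational(1, 5), b))
o = Rational(-128, 41) (o = Add(-3, Pow(Add(Add(Rational(-2, 5), Mul(Rational(1, 5), 6)), -9), -1)) = Add(-3, Pow(Add(Add(Rational(-2, 5), Rational(6, 5)), -9), -1)) = Add(-3, Pow(Add(Rational(4, 5), -9), -1)) = Add(-3, Pow(Rational(-41, 5), -1)) = Add(-3, Rational(-5, 41)) = Rational(-128, 41) ≈ -3.1220)
Function('f')(N) = 0 (Function('f')(N) = Mul(0, N) = 0)
Mul(Mul(o, Function('f')(5)), 0) = Mul(Mul(Rational(-128, 41), 0), 0) = Mul(0, 0) = 0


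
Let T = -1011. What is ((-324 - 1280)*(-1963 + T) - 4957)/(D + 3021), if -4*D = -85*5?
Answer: 19061356/12509 ≈ 1523.8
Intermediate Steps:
D = 425/4 (D = -(-85)*5/4 = -1/4*(-425) = 425/4 ≈ 106.25)
((-324 - 1280)*(-1963 + T) - 4957)/(D + 3021) = ((-324 - 1280)*(-1963 - 1011) - 4957)/(425/4 + 3021) = (-1604*(-2974) - 4957)/(12509/4) = (4770296 - 4957)*(4/12509) = 4765339*(4/12509) = 19061356/12509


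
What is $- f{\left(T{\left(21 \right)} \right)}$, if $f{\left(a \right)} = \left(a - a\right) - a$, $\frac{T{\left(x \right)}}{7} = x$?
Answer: $147$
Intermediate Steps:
$T{\left(x \right)} = 7 x$
$f{\left(a \right)} = - a$ ($f{\left(a \right)} = 0 - a = - a$)
$- f{\left(T{\left(21 \right)} \right)} = - \left(-1\right) 7 \cdot 21 = - \left(-1\right) 147 = \left(-1\right) \left(-147\right) = 147$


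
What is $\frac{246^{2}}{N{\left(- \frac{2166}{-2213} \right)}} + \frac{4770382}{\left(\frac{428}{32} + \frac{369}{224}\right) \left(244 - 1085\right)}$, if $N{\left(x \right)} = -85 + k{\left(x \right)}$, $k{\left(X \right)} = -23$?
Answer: $- \frac{7962867869}{8489895} \approx -937.92$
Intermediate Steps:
$N{\left(x \right)} = -108$ ($N{\left(x \right)} = -85 - 23 = -108$)
$\frac{246^{2}}{N{\left(- \frac{2166}{-2213} \right)}} + \frac{4770382}{\left(\frac{428}{32} + \frac{369}{224}\right) \left(244 - 1085\right)} = \frac{246^{2}}{-108} + \frac{4770382}{\left(\frac{428}{32} + \frac{369}{224}\right) \left(244 - 1085\right)} = 60516 \left(- \frac{1}{108}\right) + \frac{4770382}{\left(428 \cdot \frac{1}{32} + 369 \cdot \frac{1}{224}\right) \left(244 - 1085\right)} = - \frac{1681}{3} + \frac{4770382}{\left(\frac{107}{8} + \frac{369}{224}\right) \left(-841\right)} = - \frac{1681}{3} + \frac{4770382}{\frac{3365}{224} \left(-841\right)} = - \frac{1681}{3} + \frac{4770382}{- \frac{2829965}{224}} = - \frac{1681}{3} + 4770382 \left(- \frac{224}{2829965}\right) = - \frac{1681}{3} - \frac{1068565568}{2829965} = - \frac{7962867869}{8489895}$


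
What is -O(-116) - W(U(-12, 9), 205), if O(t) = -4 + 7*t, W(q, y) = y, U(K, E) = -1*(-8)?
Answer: 611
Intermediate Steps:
U(K, E) = 8
-O(-116) - W(U(-12, 9), 205) = -(-4 + 7*(-116)) - 1*205 = -(-4 - 812) - 205 = -1*(-816) - 205 = 816 - 205 = 611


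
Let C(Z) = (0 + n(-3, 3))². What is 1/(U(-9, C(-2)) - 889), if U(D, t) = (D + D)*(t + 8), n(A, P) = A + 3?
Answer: -1/1033 ≈ -0.00096805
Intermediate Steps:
n(A, P) = 3 + A
C(Z) = 0 (C(Z) = (0 + (3 - 3))² = (0 + 0)² = 0² = 0)
U(D, t) = 2*D*(8 + t) (U(D, t) = (2*D)*(8 + t) = 2*D*(8 + t))
1/(U(-9, C(-2)) - 889) = 1/(2*(-9)*(8 + 0) - 889) = 1/(2*(-9)*8 - 889) = 1/(-144 - 889) = 1/(-1033) = -1/1033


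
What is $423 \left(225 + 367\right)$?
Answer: $250416$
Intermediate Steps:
$423 \left(225 + 367\right) = 423 \cdot 592 = 250416$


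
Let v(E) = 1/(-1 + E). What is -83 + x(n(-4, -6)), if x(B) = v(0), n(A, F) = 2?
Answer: -84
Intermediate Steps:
x(B) = -1 (x(B) = 1/(-1 + 0) = 1/(-1) = -1)
-83 + x(n(-4, -6)) = -83 - 1 = -84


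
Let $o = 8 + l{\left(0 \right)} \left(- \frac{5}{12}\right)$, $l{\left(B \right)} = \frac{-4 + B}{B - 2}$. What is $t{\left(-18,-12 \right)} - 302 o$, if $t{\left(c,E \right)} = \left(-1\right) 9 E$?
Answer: $- \frac{6169}{3} \approx -2056.3$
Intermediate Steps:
$l{\left(B \right)} = \frac{-4 + B}{-2 + B}$
$t{\left(c,E \right)} = - 9 E$
$o = \frac{43}{6}$ ($o = 8 + \frac{-4 + 0}{-2 + 0} \left(- \frac{5}{12}\right) = 8 + \frac{1}{-2} \left(-4\right) \left(\left(-5\right) \frac{1}{12}\right) = 8 + \left(- \frac{1}{2}\right) \left(-4\right) \left(- \frac{5}{12}\right) = 8 + 2 \left(- \frac{5}{12}\right) = 8 - \frac{5}{6} = \frac{43}{6} \approx 7.1667$)
$t{\left(-18,-12 \right)} - 302 o = \left(-9\right) \left(-12\right) - \frac{6493}{3} = 108 - \frac{6493}{3} = - \frac{6169}{3}$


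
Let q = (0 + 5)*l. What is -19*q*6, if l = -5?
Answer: 2850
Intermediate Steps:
q = -25 (q = (0 + 5)*(-5) = 5*(-5) = -25)
-19*q*6 = -19*(-25)*6 = 475*6 = 2850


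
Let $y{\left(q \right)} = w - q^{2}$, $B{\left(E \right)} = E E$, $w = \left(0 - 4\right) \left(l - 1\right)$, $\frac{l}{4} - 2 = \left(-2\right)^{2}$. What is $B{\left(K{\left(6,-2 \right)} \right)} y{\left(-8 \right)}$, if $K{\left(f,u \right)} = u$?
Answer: $-624$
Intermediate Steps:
$l = 24$ ($l = 8 + 4 \left(-2\right)^{2} = 8 + 4 \cdot 4 = 8 + 16 = 24$)
$w = -92$ ($w = \left(0 - 4\right) \left(24 - 1\right) = \left(-4\right) 23 = -92$)
$B{\left(E \right)} = E^{2}$
$y{\left(q \right)} = -92 - q^{2}$
$B{\left(K{\left(6,-2 \right)} \right)} y{\left(-8 \right)} = \left(-2\right)^{2} \left(-92 - \left(-8\right)^{2}\right) = 4 \left(-92 - 64\right) = 4 \left(-156\right) = -624$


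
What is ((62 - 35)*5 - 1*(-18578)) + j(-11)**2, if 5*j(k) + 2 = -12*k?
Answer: 19389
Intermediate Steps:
j(k) = -2/5 - 12*k/5 (j(k) = -2/5 + (-12*k)/5 = -2/5 - 12*k/5)
((62 - 35)*5 - 1*(-18578)) + j(-11)**2 = ((62 - 35)*5 - 1*(-18578)) + (-2/5 - 12/5*(-11))**2 = (27*5 + 18578) + (-2/5 + 132/5)**2 = (135 + 18578) + 26**2 = 18713 + 676 = 19389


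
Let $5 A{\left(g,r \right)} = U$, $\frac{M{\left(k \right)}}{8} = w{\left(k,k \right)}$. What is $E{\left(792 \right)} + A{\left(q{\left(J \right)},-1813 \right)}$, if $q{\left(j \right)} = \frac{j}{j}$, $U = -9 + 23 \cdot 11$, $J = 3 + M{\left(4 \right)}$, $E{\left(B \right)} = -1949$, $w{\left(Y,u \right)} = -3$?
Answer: $- \frac{9501}{5} \approx -1900.2$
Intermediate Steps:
$M{\left(k \right)} = -24$ ($M{\left(k \right)} = 8 \left(-3\right) = -24$)
$J = -21$ ($J = 3 - 24 = -21$)
$U = 244$ ($U = -9 + 253 = 244$)
$q{\left(j \right)} = 1$
$A{\left(g,r \right)} = \frac{244}{5}$ ($A{\left(g,r \right)} = \frac{1}{5} \cdot 244 = \frac{244}{5}$)
$E{\left(792 \right)} + A{\left(q{\left(J \right)},-1813 \right)} = -1949 + \frac{244}{5} = - \frac{9501}{5}$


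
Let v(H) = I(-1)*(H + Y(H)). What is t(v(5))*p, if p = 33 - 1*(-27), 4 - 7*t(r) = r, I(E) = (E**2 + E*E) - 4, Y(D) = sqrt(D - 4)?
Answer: 960/7 ≈ 137.14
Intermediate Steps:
Y(D) = sqrt(-4 + D)
I(E) = -4 + 2*E**2 (I(E) = (E**2 + E**2) - 4 = 2*E**2 - 4 = -4 + 2*E**2)
v(H) = -2*H - 2*sqrt(-4 + H) (v(H) = (-4 + 2*(-1)**2)*(H + sqrt(-4 + H)) = (-4 + 2*1)*(H + sqrt(-4 + H)) = (-4 + 2)*(H + sqrt(-4 + H)) = -2*(H + sqrt(-4 + H)) = -2*H - 2*sqrt(-4 + H))
t(r) = 4/7 - r/7
p = 60 (p = 33 + 27 = 60)
t(v(5))*p = (4/7 - (-2*5 - 2*sqrt(-4 + 5))/7)*60 = (4/7 - (-10 - 2*sqrt(1))/7)*60 = (4/7 - (-10 - 2*1)/7)*60 = (4/7 - (-10 - 2)/7)*60 = (4/7 - 1/7*(-12))*60 = (4/7 + 12/7)*60 = (16/7)*60 = 960/7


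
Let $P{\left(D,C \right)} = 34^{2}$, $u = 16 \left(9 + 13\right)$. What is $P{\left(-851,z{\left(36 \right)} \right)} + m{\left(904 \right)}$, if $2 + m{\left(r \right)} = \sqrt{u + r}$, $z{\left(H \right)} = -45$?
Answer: $1154 + 2 \sqrt{314} \approx 1189.4$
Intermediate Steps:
$u = 352$ ($u = 16 \cdot 22 = 352$)
$P{\left(D,C \right)} = 1156$
$m{\left(r \right)} = -2 + \sqrt{352 + r}$
$P{\left(-851,z{\left(36 \right)} \right)} + m{\left(904 \right)} = 1156 - \left(2 - \sqrt{352 + 904}\right) = 1156 - \left(2 - \sqrt{1256}\right) = 1156 - \left(2 - 2 \sqrt{314}\right) = 1154 + 2 \sqrt{314}$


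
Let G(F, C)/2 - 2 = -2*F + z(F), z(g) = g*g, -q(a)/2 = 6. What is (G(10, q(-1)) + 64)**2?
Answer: 51984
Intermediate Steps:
q(a) = -12 (q(a) = -2*6 = -12)
z(g) = g**2
G(F, C) = 4 - 4*F + 2*F**2 (G(F, C) = 4 + 2*(-2*F + F**2) = 4 + 2*(F**2 - 2*F) = 4 + (-4*F + 2*F**2) = 4 - 4*F + 2*F**2)
(G(10, q(-1)) + 64)**2 = ((4 - 4*10 + 2*10**2) + 64)**2 = ((4 - 40 + 2*100) + 64)**2 = ((4 - 40 + 200) + 64)**2 = (164 + 64)**2 = 228**2 = 51984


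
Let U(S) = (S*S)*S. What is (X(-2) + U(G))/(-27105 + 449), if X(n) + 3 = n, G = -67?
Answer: 9399/833 ≈ 11.283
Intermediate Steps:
U(S) = S³ (U(S) = S²*S = S³)
X(n) = -3 + n
(X(-2) + U(G))/(-27105 + 449) = ((-3 - 2) + (-67)³)/(-27105 + 449) = (-5 - 300763)/(-26656) = -300768*(-1/26656) = 9399/833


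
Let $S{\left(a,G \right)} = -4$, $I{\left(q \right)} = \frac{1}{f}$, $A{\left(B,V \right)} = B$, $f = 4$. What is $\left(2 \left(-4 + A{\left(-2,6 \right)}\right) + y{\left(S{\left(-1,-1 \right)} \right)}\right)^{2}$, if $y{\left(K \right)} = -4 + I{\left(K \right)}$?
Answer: $\frac{3969}{16} \approx 248.06$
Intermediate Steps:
$I{\left(q \right)} = \frac{1}{4}$
$y{\left(K \right)} = - \frac{15}{4}$ ($y{\left(K \right)} = -4 + \frac{1}{4} = - \frac{15}{4}$)
$\left(2 \left(-4 + A{\left(-2,6 \right)}\right) + y{\left(S{\left(-1,-1 \right)} \right)}\right)^{2} = \left(2 \left(-4 - 2\right) - \frac{15}{4}\right)^{2} = \left(2 \left(-6\right) - \frac{15}{4}\right)^{2} = \left(-12 - \frac{15}{4}\right)^{2} = \left(- \frac{63}{4}\right)^{2} = \frac{3969}{16}$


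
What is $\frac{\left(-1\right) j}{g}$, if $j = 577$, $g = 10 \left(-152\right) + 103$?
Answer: $\frac{577}{1417} \approx 0.4072$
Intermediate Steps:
$g = -1417$ ($g = -1520 + 103 = -1417$)
$\frac{\left(-1\right) j}{g} = \frac{\left(-1\right) 577}{-1417} = \left(-577\right) \left(- \frac{1}{1417}\right) = \frac{577}{1417}$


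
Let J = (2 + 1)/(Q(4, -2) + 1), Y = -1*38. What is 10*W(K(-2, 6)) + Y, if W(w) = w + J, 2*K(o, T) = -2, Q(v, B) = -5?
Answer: -111/2 ≈ -55.500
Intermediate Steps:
Y = -38
K(o, T) = -1 (K(o, T) = (½)*(-2) = -1)
J = -¾ (J = (2 + 1)/(-5 + 1) = 3/(-4) = 3*(-¼) = -¾ ≈ -0.75000)
W(w) = -¾ + w (W(w) = w - ¾ = -¾ + w)
10*W(K(-2, 6)) + Y = 10*(-¾ - 1) - 38 = 10*(-7/4) - 38 = -35/2 - 38 = -111/2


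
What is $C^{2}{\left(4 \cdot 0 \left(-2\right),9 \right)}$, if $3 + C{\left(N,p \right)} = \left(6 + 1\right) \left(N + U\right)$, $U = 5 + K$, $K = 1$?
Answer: $1521$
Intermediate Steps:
$U = 6$ ($U = 5 + 1 = 6$)
$C{\left(N,p \right)} = 39 + 7 N$ ($C{\left(N,p \right)} = -3 + \left(6 + 1\right) \left(N + 6\right) = -3 + 7 \left(6 + N\right) = -3 + \left(42 + 7 N\right) = 39 + 7 N$)
$C^{2}{\left(4 \cdot 0 \left(-2\right),9 \right)} = \left(39 + 7 \cdot 4 \cdot 0 \left(-2\right)\right)^{2} = \left(39 + 7 \cdot 0 \left(-2\right)\right)^{2} = \left(39 + 7 \cdot 0\right)^{2} = \left(39 + 0\right)^{2} = 39^{2} = 1521$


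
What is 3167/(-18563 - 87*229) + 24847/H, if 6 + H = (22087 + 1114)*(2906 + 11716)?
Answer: -536716352015/6528091842888 ≈ -0.082216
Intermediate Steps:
H = 339245016 (H = -6 + (22087 + 1114)*(2906 + 11716) = -6 + 23201*14622 = -6 + 339245022 = 339245016)
3167/(-18563 - 87*229) + 24847/H = 3167/(-18563 - 87*229) + 24847/339245016 = 3167/(-18563 - 1*19923) + 24847*(1/339245016) = 3167/(-18563 - 19923) + 24847/339245016 = 3167/(-38486) + 24847/339245016 = 3167*(-1/38486) + 24847/339245016 = -3167/38486 + 24847/339245016 = -536716352015/6528091842888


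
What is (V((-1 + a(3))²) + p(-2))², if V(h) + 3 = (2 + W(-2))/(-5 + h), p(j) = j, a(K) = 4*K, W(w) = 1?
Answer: 332929/13456 ≈ 24.742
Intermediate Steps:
V(h) = -3 + 3/(-5 + h) (V(h) = -3 + (2 + 1)/(-5 + h) = -3 + 3/(-5 + h))
(V((-1 + a(3))²) + p(-2))² = (3*(6 - (-1 + 4*3)²)/(-5 + (-1 + 4*3)²) - 2)² = (3*(6 - (-1 + 12)²)/(-5 + (-1 + 12)²) - 2)² = (3*(6 - 1*11²)/(-5 + 11²) - 2)² = (3*(6 - 1*121)/(-5 + 121) - 2)² = (3*(6 - 121)/116 - 2)² = (3*(1/116)*(-115) - 2)² = (-345/116 - 2)² = (-577/116)² = 332929/13456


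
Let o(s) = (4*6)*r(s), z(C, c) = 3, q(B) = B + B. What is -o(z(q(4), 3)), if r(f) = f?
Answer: -72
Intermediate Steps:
q(B) = 2*B
o(s) = 24*s (o(s) = (4*6)*s = 24*s)
-o(z(q(4), 3)) = -24*3 = -1*72 = -72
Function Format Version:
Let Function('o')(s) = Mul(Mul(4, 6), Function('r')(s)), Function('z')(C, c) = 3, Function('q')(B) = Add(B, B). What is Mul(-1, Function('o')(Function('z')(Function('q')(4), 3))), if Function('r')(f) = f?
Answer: -72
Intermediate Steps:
Function('q')(B) = Mul(2, B)
Function('o')(s) = Mul(24, s) (Function('o')(s) = Mul(Mul(4, 6), s) = Mul(24, s))
Mul(-1, Function('o')(Function('z')(Function('q')(4), 3))) = Mul(-1, Mul(24, 3)) = Mul(-1, 72) = -72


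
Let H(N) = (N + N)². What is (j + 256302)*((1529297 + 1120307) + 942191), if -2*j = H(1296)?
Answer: -11145088459350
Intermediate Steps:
H(N) = 4*N² (H(N) = (2*N)² = 4*N²)
j = -3359232 (j = -2*1296² = -2*1679616 = -½*6718464 = -3359232)
(j + 256302)*((1529297 + 1120307) + 942191) = (-3359232 + 256302)*((1529297 + 1120307) + 942191) = -3102930*(2649604 + 942191) = -3102930*3591795 = -11145088459350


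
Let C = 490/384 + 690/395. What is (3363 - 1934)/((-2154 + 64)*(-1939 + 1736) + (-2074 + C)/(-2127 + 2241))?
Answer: 2470958208/733595906459 ≈ 0.0033683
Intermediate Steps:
C = 45851/15168 (C = 490*(1/384) + 690*(1/395) = 245/192 + 138/79 = 45851/15168 ≈ 3.0229)
(3363 - 1934)/((-2154 + 64)*(-1939 + 1736) + (-2074 + C)/(-2127 + 2241)) = (3363 - 1934)/((-2154 + 64)*(-1939 + 1736) + (-2074 + 45851/15168)/(-2127 + 2241)) = 1429/(-2090*(-203) - 31412581/15168/114) = 1429/(424270 - 31412581/15168*1/114) = 1429/(424270 - 31412581/1729152) = 1429/(733595906459/1729152) = 1429*(1729152/733595906459) = 2470958208/733595906459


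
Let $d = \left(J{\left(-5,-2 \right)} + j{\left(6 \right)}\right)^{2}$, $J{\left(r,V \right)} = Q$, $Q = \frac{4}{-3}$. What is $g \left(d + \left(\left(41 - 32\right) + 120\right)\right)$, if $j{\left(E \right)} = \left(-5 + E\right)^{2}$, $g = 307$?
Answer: $\frac{356734}{9} \approx 39637.0$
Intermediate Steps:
$Q = - \frac{4}{3}$ ($Q = 4 \left(- \frac{1}{3}\right) = - \frac{4}{3} \approx -1.3333$)
$J{\left(r,V \right)} = - \frac{4}{3}$
$d = \frac{1}{9}$ ($d = \left(- \frac{4}{3} + \left(-5 + 6\right)^{2}\right)^{2} = \left(- \frac{4}{3} + 1^{2}\right)^{2} = \left(- \frac{4}{3} + 1\right)^{2} = \left(- \frac{1}{3}\right)^{2} = \frac{1}{9} \approx 0.11111$)
$g \left(d + \left(\left(41 - 32\right) + 120\right)\right) = 307 \left(\frac{1}{9} + \left(\left(41 - 32\right) + 120\right)\right) = 307 \left(\frac{1}{9} + \left(9 + 120\right)\right) = 307 \left(\frac{1}{9} + 129\right) = 307 \cdot \frac{1162}{9} = \frac{356734}{9}$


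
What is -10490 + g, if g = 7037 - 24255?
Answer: -27708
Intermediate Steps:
g = -17218
-10490 + g = -10490 - 17218 = -27708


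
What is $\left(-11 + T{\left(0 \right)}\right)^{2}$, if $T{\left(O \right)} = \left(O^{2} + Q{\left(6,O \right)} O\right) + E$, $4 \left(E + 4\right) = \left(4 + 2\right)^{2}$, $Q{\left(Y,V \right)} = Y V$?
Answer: $36$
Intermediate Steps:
$Q{\left(Y,V \right)} = V Y$
$E = 5$ ($E = -4 + \frac{\left(4 + 2\right)^{2}}{4} = -4 + \frac{6^{2}}{4} = -4 + \frac{1}{4} \cdot 36 = -4 + 9 = 5$)
$T{\left(O \right)} = 5 + 7 O^{2}$ ($T{\left(O \right)} = \left(O^{2} + O 6 O\right) + 5 = \left(O^{2} + 6 O O\right) + 5 = \left(O^{2} + 6 O^{2}\right) + 5 = 7 O^{2} + 5 = 5 + 7 O^{2}$)
$\left(-11 + T{\left(0 \right)}\right)^{2} = \left(-11 + \left(5 + 7 \cdot 0^{2}\right)\right)^{2} = \left(-11 + \left(5 + 7 \cdot 0\right)\right)^{2} = \left(-11 + \left(5 + 0\right)\right)^{2} = \left(-11 + 5\right)^{2} = \left(-6\right)^{2} = 36$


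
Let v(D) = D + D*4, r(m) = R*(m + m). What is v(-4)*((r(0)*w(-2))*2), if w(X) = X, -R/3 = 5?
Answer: 0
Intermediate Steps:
R = -15 (R = -3*5 = -15)
r(m) = -30*m (r(m) = -15*(m + m) = -30*m)
v(D) = 5*D (v(D) = D + 4*D = 5*D)
v(-4)*((r(0)*w(-2))*2) = (5*(-4))*((-30*0*(-2))*2) = -20*0*(-2)*2 = -0*2 = -20*0 = 0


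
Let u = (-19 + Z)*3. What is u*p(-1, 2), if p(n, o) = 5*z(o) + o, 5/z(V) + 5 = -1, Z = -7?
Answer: 169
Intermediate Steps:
z(V) = -⅚ (z(V) = 5/(-5 - 1) = 5/(-6) = 5*(-⅙) = -⅚)
u = -78 (u = (-19 - 7)*3 = -26*3 = -78)
p(n, o) = -25/6 + o (p(n, o) = 5*(-⅚) + o = -25/6 + o)
u*p(-1, 2) = -78*(-25/6 + 2) = -78*(-13/6) = 169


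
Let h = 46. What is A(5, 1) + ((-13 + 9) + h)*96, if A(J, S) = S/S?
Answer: 4033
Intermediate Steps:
A(J, S) = 1
A(5, 1) + ((-13 + 9) + h)*96 = 1 + ((-13 + 9) + 46)*96 = 1 + (-4 + 46)*96 = 1 + 42*96 = 1 + 4032 = 4033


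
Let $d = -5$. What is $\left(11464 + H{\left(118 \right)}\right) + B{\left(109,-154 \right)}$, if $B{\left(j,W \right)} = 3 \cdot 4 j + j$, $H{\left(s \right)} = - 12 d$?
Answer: $12941$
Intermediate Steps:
$H{\left(s \right)} = 60$ ($H{\left(s \right)} = \left(-12\right) \left(-5\right) = 60$)
$B{\left(j,W \right)} = 13 j$ ($B{\left(j,W \right)} = 12 j + j = 13 j$)
$\left(11464 + H{\left(118 \right)}\right) + B{\left(109,-154 \right)} = \left(11464 + 60\right) + 13 \cdot 109 = 11524 + 1417 = 12941$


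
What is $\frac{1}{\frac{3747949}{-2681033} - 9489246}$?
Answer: $- \frac{2681033}{25440985419067} \approx -1.0538 \cdot 10^{-7}$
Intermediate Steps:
$\frac{1}{\frac{3747949}{-2681033} - 9489246} = \frac{1}{3747949 \left(- \frac{1}{2681033}\right) - 9489246} = \frac{1}{- \frac{3747949}{2681033} - 9489246} = \frac{1}{- \frac{25440985419067}{2681033}} = - \frac{2681033}{25440985419067}$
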